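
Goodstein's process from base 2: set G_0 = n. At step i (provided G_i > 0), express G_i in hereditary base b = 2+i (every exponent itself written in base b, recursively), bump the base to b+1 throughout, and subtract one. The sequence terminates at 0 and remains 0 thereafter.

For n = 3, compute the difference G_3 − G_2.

G_0 = 3. HB_2(3) = 2 + 1. Bump = 4. G_1 = 3.
G_1 = 3. HB_3(3) = 3. Bump = 4. G_2 = 3.
G_2 = 3. HB_4(3) = 3. Bump = 3. G_3 = 2.

-1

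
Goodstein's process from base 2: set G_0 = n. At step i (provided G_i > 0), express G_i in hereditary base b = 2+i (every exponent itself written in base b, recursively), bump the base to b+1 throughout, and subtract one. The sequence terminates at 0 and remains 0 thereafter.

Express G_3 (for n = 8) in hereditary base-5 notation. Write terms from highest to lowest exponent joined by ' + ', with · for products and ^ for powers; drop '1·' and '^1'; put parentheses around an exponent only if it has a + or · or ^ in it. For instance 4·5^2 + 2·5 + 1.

step 0: 8 = 2^(2 + 1); sub 3 for 2: 3^(3 + 1); = 81; G_1 = 81−1 = 80
step 1: 80 = 2·3^3 + 2·3^2 + 2·3 + 2; sub 4 for 3: 2·4^4 + 2·4^2 + 2·4 + 2; = 554; G_2 = 554−1 = 553
step 2: 553 = 2·4^4 + 2·4^2 + 2·4 + 1; sub 5 for 4: 2·5^5 + 2·5^2 + 2·5 + 1; = 6311; G_3 = 6311−1 = 6310
step 3: 6310 = 2·5^5 + 2·5^2 + 2·5; sub 6 for 5: 2·6^6 + 2·6^2 + 2·6; = 93396; G_4 = 93396−1 = 93395

2·5^5 + 2·5^2 + 2·5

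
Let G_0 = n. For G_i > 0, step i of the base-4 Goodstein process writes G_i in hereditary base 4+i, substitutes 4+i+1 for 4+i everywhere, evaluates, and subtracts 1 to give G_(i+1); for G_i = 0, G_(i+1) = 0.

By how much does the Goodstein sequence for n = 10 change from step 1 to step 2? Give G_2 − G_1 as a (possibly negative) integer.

step 0: 10 = 2·4 + 2; sub 5 for 4: 2·5 + 2; = 12; G_1 = 12−1 = 11
step 1: 11 = 2·5 + 1; sub 6 for 5: 2·6 + 1; = 13; G_2 = 13−1 = 12

1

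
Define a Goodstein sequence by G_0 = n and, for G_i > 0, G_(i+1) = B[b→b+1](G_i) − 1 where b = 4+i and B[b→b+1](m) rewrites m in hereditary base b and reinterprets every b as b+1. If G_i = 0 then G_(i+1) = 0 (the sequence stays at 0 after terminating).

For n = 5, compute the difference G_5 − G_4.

-1

(0) 5|_4 = 4 + 1 ↦ 5 + 1|_5 = 6 ⇒ 5
(1) 5|_5 = 5 ↦ 6|_6 = 6 ⇒ 5
(2) 5|_6 = 5 ↦ 5|_7 = 5 ⇒ 4
(3) 4|_7 = 4 ↦ 4|_8 = 4 ⇒ 3
(4) 3|_8 = 3 ↦ 3|_9 = 3 ⇒ 2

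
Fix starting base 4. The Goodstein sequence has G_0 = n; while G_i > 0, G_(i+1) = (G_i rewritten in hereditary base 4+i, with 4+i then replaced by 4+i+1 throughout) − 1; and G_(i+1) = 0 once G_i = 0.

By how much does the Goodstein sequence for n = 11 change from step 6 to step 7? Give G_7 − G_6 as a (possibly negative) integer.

0

base 4: 11 = 2·4 + 3; at 5: 2·5 + 3 = 13; next = 12
base 5: 12 = 2·5 + 2; at 6: 2·6 + 2 = 14; next = 13
base 6: 13 = 2·6 + 1; at 7: 2·7 + 1 = 15; next = 14
base 7: 14 = 2·7; at 8: 2·8 = 16; next = 15
base 8: 15 = 8 + 7; at 9: 9 + 7 = 16; next = 15
base 9: 15 = 9 + 6; at 10: 10 + 6 = 16; next = 15
base 10: 15 = 10 + 5; at 11: 11 + 5 = 16; next = 15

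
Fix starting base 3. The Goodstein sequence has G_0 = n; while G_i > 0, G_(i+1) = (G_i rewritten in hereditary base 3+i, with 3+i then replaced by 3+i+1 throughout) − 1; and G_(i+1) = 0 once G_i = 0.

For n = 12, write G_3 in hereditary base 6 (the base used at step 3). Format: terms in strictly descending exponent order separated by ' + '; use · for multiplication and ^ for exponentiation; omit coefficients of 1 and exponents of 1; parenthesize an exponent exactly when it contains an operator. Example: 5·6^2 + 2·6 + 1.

G_0=12  [base 3] 3^2 + 3  →[3↦4]→  4^2 + 4 = 20  −1 ⇒ G_1=19
G_1=19  [base 4] 4^2 + 3  →[4↦5]→  5^2 + 3 = 28  −1 ⇒ G_2=27
G_2=27  [base 5] 5^2 + 2  →[5↦6]→  6^2 + 2 = 38  −1 ⇒ G_3=37

6^2 + 1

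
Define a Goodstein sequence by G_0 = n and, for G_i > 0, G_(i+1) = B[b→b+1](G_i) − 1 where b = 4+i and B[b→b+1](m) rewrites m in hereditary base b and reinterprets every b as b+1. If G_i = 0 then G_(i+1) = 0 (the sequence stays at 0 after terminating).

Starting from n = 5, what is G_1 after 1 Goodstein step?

base 4: 5 = 4 + 1; at 5: 5 + 1 = 6; next = 5
base 5: 5 = 5; at 6: 6 = 6; next = 5

5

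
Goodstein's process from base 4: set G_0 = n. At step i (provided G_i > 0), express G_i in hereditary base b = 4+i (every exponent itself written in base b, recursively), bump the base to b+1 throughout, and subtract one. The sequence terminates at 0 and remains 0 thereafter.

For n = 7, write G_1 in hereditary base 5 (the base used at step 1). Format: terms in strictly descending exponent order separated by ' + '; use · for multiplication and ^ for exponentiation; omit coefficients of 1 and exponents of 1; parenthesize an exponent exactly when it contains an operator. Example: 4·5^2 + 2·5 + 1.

base 4: 7 = 4 + 3; at 5: 5 + 3 = 8; next = 7
base 5: 7 = 5 + 2; at 6: 6 + 2 = 8; next = 7

5 + 2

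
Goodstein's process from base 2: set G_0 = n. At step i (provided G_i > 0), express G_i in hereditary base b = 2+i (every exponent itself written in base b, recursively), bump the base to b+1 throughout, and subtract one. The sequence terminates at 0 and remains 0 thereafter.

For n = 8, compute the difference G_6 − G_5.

31907376

G_0 = 8. HB_2(8) = 2^(2 + 1). Bump = 81. G_1 = 80.
G_1 = 80. HB_3(80) = 2·3^3 + 2·3^2 + 2·3 + 2. Bump = 554. G_2 = 553.
G_2 = 553. HB_4(553) = 2·4^4 + 2·4^2 + 2·4 + 1. Bump = 6311. G_3 = 6310.
G_3 = 6310. HB_5(6310) = 2·5^5 + 2·5^2 + 2·5. Bump = 93396. G_4 = 93395.
G_4 = 93395. HB_6(93395) = 2·6^6 + 2·6^2 + 6 + 5. Bump = 1647196. G_5 = 1647195.
G_5 = 1647195. HB_7(1647195) = 2·7^7 + 2·7^2 + 7 + 4. Bump = 33554572. G_6 = 33554571.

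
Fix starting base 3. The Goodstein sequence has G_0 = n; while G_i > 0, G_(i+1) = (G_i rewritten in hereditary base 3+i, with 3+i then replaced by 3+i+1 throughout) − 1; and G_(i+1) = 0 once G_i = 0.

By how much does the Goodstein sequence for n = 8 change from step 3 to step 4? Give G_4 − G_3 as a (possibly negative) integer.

G_0=8  [base 3] 2·3 + 2  →[3↦4]→  2·4 + 2 = 10  −1 ⇒ G_1=9
G_1=9  [base 4] 2·4 + 1  →[4↦5]→  2·5 + 1 = 11  −1 ⇒ G_2=10
G_2=10  [base 5] 2·5  →[5↦6]→  2·6 = 12  −1 ⇒ G_3=11
G_3=11  [base 6] 6 + 5  →[6↦7]→  7 + 5 = 12  −1 ⇒ G_4=11

0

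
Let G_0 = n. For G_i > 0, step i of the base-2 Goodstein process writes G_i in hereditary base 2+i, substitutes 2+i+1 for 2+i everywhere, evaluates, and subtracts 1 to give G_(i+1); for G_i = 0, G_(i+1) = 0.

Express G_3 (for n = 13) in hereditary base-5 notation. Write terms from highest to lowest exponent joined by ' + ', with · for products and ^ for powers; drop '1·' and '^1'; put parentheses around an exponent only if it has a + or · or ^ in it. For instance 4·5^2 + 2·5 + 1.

13 —HB2→ 2^(2 + 1) + 2^2 + 1 —bump→ 3^(3 + 1) + 3^3 + 1 = 109 —(−1)→ 108
108 —HB3→ 3^(3 + 1) + 3^3 —bump→ 4^(4 + 1) + 4^4 = 1280 —(−1)→ 1279
1279 —HB4→ 4^(4 + 1) + 3·4^3 + 3·4^2 + 3·4 + 3 —bump→ 5^(5 + 1) + 3·5^3 + 3·5^2 + 3·5 + 3 = 16093 —(−1)→ 16092
16092 —HB5→ 5^(5 + 1) + 3·5^3 + 3·5^2 + 3·5 + 2 —bump→ 6^(6 + 1) + 3·6^3 + 3·6^2 + 3·6 + 2 = 280712 —(−1)→ 280711

5^(5 + 1) + 3·5^3 + 3·5^2 + 3·5 + 2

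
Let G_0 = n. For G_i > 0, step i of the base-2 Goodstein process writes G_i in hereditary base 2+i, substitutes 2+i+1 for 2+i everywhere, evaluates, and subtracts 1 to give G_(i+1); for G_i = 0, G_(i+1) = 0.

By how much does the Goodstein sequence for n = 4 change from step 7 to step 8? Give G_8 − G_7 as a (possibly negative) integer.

38

step 0: 4 = 2^2; sub 3 for 2: 3^3; = 27; G_1 = 27−1 = 26
step 1: 26 = 2·3^2 + 2·3 + 2; sub 4 for 3: 2·4^2 + 2·4 + 2; = 42; G_2 = 42−1 = 41
step 2: 41 = 2·4^2 + 2·4 + 1; sub 5 for 4: 2·5^2 + 2·5 + 1; = 61; G_3 = 61−1 = 60
step 3: 60 = 2·5^2 + 2·5; sub 6 for 5: 2·6^2 + 2·6; = 84; G_4 = 84−1 = 83
step 4: 83 = 2·6^2 + 6 + 5; sub 7 for 6: 2·7^2 + 7 + 5; = 110; G_5 = 110−1 = 109
step 5: 109 = 2·7^2 + 7 + 4; sub 8 for 7: 2·8^2 + 8 + 4; = 140; G_6 = 140−1 = 139
step 6: 139 = 2·8^2 + 8 + 3; sub 9 for 8: 2·9^2 + 9 + 3; = 174; G_7 = 174−1 = 173
step 7: 173 = 2·9^2 + 9 + 2; sub 10 for 9: 2·10^2 + 10 + 2; = 212; G_8 = 212−1 = 211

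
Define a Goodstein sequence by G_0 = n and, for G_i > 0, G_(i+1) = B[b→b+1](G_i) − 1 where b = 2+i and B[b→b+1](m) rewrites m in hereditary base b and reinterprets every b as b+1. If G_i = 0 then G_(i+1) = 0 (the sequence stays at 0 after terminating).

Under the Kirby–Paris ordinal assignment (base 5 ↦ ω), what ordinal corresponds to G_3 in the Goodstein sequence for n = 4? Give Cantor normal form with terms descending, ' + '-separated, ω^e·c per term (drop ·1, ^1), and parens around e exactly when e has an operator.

step 0: 4 = 2^2; sub 3 for 2: 3^3; = 27; G_1 = 27−1 = 26
step 1: 26 = 2·3^2 + 2·3 + 2; sub 4 for 3: 2·4^2 + 2·4 + 2; = 42; G_2 = 42−1 = 41
step 2: 41 = 2·4^2 + 2·4 + 1; sub 5 for 4: 2·5^2 + 2·5 + 1; = 61; G_3 = 61−1 = 60

ω^2·2 + ω·2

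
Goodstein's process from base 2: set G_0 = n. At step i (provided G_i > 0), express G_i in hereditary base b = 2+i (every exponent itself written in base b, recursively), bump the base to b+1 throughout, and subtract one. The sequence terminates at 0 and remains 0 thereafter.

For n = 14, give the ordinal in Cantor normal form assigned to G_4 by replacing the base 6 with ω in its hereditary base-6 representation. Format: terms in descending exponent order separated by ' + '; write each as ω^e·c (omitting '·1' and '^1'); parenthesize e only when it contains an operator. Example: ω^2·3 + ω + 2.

i=0: 14 = 2^(2 + 1) + 2^2 + 2 (b=2); 2→3: 3^(3 + 1) + 3^3 + 3 = 111; 111−1 = 110
i=1: 110 = 3^(3 + 1) + 3^3 + 2 (b=3); 3→4: 4^(4 + 1) + 4^4 + 2 = 1282; 1282−1 = 1281
i=2: 1281 = 4^(4 + 1) + 4^4 + 1 (b=4); 4→5: 5^(5 + 1) + 5^5 + 1 = 18751; 18751−1 = 18750
i=3: 18750 = 5^(5 + 1) + 5^5 (b=5); 5→6: 6^(6 + 1) + 6^6 = 326592; 326592−1 = 326591

ω^(ω + 1) + ω^5·5 + ω^4·5 + ω^3·5 + ω^2·5 + ω·5 + 5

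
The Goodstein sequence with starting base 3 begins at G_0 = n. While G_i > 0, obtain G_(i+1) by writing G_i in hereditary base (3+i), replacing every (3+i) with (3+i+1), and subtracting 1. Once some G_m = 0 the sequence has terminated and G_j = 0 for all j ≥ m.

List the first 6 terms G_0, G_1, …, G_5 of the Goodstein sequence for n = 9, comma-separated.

9, 15, 17, 19, 21, 23

step 0: 9 = 3^2; sub 4 for 3: 4^2; = 16; G_1 = 16−1 = 15
step 1: 15 = 3·4 + 3; sub 5 for 4: 3·5 + 3; = 18; G_2 = 18−1 = 17
step 2: 17 = 3·5 + 2; sub 6 for 5: 3·6 + 2; = 20; G_3 = 20−1 = 19
step 3: 19 = 3·6 + 1; sub 7 for 6: 3·7 + 1; = 22; G_4 = 22−1 = 21
step 4: 21 = 3·7; sub 8 for 7: 3·8; = 24; G_5 = 24−1 = 23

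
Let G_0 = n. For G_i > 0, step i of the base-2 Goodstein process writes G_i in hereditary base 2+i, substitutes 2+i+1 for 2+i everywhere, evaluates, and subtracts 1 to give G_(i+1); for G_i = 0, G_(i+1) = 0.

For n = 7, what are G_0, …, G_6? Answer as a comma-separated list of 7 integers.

7, 30, 259, 3127, 46657, 823543, 16777215

7 —HB2→ 2^2 + 2 + 1 —bump→ 3^3 + 3 + 1 = 31 —(−1)→ 30
30 —HB3→ 3^3 + 3 —bump→ 4^4 + 4 = 260 —(−1)→ 259
259 —HB4→ 4^4 + 3 —bump→ 5^5 + 3 = 3128 —(−1)→ 3127
3127 —HB5→ 5^5 + 2 —bump→ 6^6 + 2 = 46658 —(−1)→ 46657
46657 —HB6→ 6^6 + 1 —bump→ 7^7 + 1 = 823544 —(−1)→ 823543
823543 —HB7→ 7^7 —bump→ 8^8 = 16777216 —(−1)→ 16777215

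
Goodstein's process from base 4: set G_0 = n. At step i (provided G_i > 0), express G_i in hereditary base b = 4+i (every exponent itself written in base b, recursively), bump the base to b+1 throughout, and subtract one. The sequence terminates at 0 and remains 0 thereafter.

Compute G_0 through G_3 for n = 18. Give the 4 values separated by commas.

18, 26, 36, 48

[0] 18 ≡ 4^2 + 2 (base 4). Lift 5: 27. −1: 26.
[1] 26 ≡ 5^2 + 1 (base 5). Lift 6: 37. −1: 36.
[2] 36 ≡ 6^2 (base 6). Lift 7: 49. −1: 48.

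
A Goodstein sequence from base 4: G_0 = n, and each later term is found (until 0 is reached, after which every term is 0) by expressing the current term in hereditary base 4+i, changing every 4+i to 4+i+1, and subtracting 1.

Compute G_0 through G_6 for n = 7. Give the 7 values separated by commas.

[0] 7 ≡ 4 + 3 (base 4). Lift 5: 8. −1: 7.
[1] 7 ≡ 5 + 2 (base 5). Lift 6: 8. −1: 7.
[2] 7 ≡ 6 + 1 (base 6). Lift 7: 8. −1: 7.
[3] 7 ≡ 7 (base 7). Lift 8: 8. −1: 7.
[4] 7 ≡ 7 (base 8). Lift 9: 7. −1: 6.
[5] 6 ≡ 6 (base 9). Lift 10: 6. −1: 5.

7, 7, 7, 7, 7, 6, 5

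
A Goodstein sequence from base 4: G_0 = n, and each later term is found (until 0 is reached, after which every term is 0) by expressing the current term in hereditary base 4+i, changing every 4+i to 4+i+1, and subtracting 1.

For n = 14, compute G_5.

G_0 = 14. HB_4(14) = 3·4 + 2. Bump = 17. G_1 = 16.
G_1 = 16. HB_5(16) = 3·5 + 1. Bump = 19. G_2 = 18.
G_2 = 18. HB_6(18) = 3·6. Bump = 21. G_3 = 20.
G_3 = 20. HB_7(20) = 2·7 + 6. Bump = 22. G_4 = 21.
G_4 = 21. HB_8(21) = 2·8 + 5. Bump = 23. G_5 = 22.
G_5 = 22. HB_9(22) = 2·9 + 4. Bump = 24. G_6 = 23.

22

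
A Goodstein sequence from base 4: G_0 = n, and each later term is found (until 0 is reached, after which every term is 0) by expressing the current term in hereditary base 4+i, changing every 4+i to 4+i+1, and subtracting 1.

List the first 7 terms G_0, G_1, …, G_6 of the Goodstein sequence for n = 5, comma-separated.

5, 5, 5, 4, 3, 2, 1

5 —HB4→ 4 + 1 —bump→ 5 + 1 = 6 —(−1)→ 5
5 —HB5→ 5 —bump→ 6 = 6 —(−1)→ 5
5 —HB6→ 5 —bump→ 5 = 5 —(−1)→ 4
4 —HB7→ 4 —bump→ 4 = 4 —(−1)→ 3
3 —HB8→ 3 —bump→ 3 = 3 —(−1)→ 2
2 —HB9→ 2 —bump→ 2 = 2 —(−1)→ 1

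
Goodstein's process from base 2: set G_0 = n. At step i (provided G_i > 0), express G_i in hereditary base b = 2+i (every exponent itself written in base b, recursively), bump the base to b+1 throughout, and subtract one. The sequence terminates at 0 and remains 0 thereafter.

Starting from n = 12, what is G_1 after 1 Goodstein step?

107

step 0: 12 = 2^(2 + 1) + 2^2; sub 3 for 2: 3^(3 + 1) + 3^3; = 108; G_1 = 108−1 = 107
step 1: 107 = 3^(3 + 1) + 2·3^2 + 2·3 + 2; sub 4 for 3: 4^(4 + 1) + 2·4^2 + 2·4 + 2; = 1066; G_2 = 1066−1 = 1065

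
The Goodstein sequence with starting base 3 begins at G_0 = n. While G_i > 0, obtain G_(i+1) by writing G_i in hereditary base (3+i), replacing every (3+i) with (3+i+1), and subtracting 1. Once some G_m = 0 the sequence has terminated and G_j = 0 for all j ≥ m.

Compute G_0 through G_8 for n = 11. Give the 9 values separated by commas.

11, 17, 25, 35, 39, 43, 47, 51, 55

[0] 11 ≡ 3^2 + 2 (base 3). Lift 4: 18. −1: 17.
[1] 17 ≡ 4^2 + 1 (base 4). Lift 5: 26. −1: 25.
[2] 25 ≡ 5^2 (base 5). Lift 6: 36. −1: 35.
[3] 35 ≡ 5·6 + 5 (base 6). Lift 7: 40. −1: 39.
[4] 39 ≡ 5·7 + 4 (base 7). Lift 8: 44. −1: 43.
[5] 43 ≡ 5·8 + 3 (base 8). Lift 9: 48. −1: 47.
[6] 47 ≡ 5·9 + 2 (base 9). Lift 10: 52. −1: 51.
[7] 51 ≡ 5·10 + 1 (base 10). Lift 11: 56. −1: 55.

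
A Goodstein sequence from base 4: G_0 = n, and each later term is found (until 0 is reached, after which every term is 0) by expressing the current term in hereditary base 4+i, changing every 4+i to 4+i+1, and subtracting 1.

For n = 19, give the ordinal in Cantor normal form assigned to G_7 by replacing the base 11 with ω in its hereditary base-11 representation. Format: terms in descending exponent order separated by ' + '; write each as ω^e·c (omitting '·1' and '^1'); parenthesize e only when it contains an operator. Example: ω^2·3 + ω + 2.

ω·7 + 4

step 0: 19 = 4^2 + 3; sub 5 for 4: 5^2 + 3; = 28; G_1 = 28−1 = 27
step 1: 27 = 5^2 + 2; sub 6 for 5: 6^2 + 2; = 38; G_2 = 38−1 = 37
step 2: 37 = 6^2 + 1; sub 7 for 6: 7^2 + 1; = 50; G_3 = 50−1 = 49
step 3: 49 = 7^2; sub 8 for 7: 8^2; = 64; G_4 = 64−1 = 63
step 4: 63 = 7·8 + 7; sub 9 for 8: 7·9 + 7; = 70; G_5 = 70−1 = 69
step 5: 69 = 7·9 + 6; sub 10 for 9: 7·10 + 6; = 76; G_6 = 76−1 = 75
step 6: 75 = 7·10 + 5; sub 11 for 10: 7·11 + 5; = 82; G_7 = 82−1 = 81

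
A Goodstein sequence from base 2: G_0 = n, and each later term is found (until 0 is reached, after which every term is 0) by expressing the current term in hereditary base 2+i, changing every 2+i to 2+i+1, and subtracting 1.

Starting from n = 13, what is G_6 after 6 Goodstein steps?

134219479

(0) 13|_2 = 2^(2 + 1) + 2^2 + 1 ↦ 3^(3 + 1) + 3^3 + 1|_3 = 109 ⇒ 108
(1) 108|_3 = 3^(3 + 1) + 3^3 ↦ 4^(4 + 1) + 4^4|_4 = 1280 ⇒ 1279
(2) 1279|_4 = 4^(4 + 1) + 3·4^3 + 3·4^2 + 3·4 + 3 ↦ 5^(5 + 1) + 3·5^3 + 3·5^2 + 3·5 + 3|_5 = 16093 ⇒ 16092
(3) 16092|_5 = 5^(5 + 1) + 3·5^3 + 3·5^2 + 3·5 + 2 ↦ 6^(6 + 1) + 3·6^3 + 3·6^2 + 3·6 + 2|_6 = 280712 ⇒ 280711
(4) 280711|_6 = 6^(6 + 1) + 3·6^3 + 3·6^2 + 3·6 + 1 ↦ 7^(7 + 1) + 3·7^3 + 3·7^2 + 3·7 + 1|_7 = 5765999 ⇒ 5765998
(5) 5765998|_7 = 7^(7 + 1) + 3·7^3 + 3·7^2 + 3·7 ↦ 8^(8 + 1) + 3·8^3 + 3·8^2 + 3·8|_8 = 134219480 ⇒ 134219479
(6) 134219479|_8 = 8^(8 + 1) + 3·8^3 + 3·8^2 + 2·8 + 7 ↦ 9^(9 + 1) + 3·9^3 + 3·9^2 + 2·9 + 7|_9 = 3486786856 ⇒ 3486786855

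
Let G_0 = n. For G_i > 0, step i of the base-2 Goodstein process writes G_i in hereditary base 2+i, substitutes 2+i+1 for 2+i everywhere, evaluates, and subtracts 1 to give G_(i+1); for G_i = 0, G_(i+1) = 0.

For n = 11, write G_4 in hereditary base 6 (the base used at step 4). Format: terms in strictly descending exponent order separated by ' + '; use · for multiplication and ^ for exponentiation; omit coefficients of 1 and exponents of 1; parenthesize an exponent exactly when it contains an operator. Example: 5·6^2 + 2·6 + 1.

6^(6 + 1) + 1

(0) 11|_2 = 2^(2 + 1) + 2 + 1 ↦ 3^(3 + 1) + 3 + 1|_3 = 85 ⇒ 84
(1) 84|_3 = 3^(3 + 1) + 3 ↦ 4^(4 + 1) + 4|_4 = 1028 ⇒ 1027
(2) 1027|_4 = 4^(4 + 1) + 3 ↦ 5^(5 + 1) + 3|_5 = 15628 ⇒ 15627
(3) 15627|_5 = 5^(5 + 1) + 2 ↦ 6^(6 + 1) + 2|_6 = 279938 ⇒ 279937
(4) 279937|_6 = 6^(6 + 1) + 1 ↦ 7^(7 + 1) + 1|_7 = 5764802 ⇒ 5764801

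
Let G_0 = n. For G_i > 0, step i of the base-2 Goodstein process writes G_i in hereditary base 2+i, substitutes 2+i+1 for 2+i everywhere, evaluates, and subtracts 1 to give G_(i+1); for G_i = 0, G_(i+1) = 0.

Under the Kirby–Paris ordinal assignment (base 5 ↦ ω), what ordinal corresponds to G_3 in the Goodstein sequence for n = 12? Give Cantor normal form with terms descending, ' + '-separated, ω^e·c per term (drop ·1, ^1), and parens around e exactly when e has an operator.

12 —HB2→ 2^(2 + 1) + 2^2 —bump→ 3^(3 + 1) + 3^3 = 108 —(−1)→ 107
107 —HB3→ 3^(3 + 1) + 2·3^2 + 2·3 + 2 —bump→ 4^(4 + 1) + 2·4^2 + 2·4 + 2 = 1066 —(−1)→ 1065
1065 —HB4→ 4^(4 + 1) + 2·4^2 + 2·4 + 1 —bump→ 5^(5 + 1) + 2·5^2 + 2·5 + 1 = 15686 —(−1)→ 15685
15685 —HB5→ 5^(5 + 1) + 2·5^2 + 2·5 —bump→ 6^(6 + 1) + 2·6^2 + 2·6 = 280020 —(−1)→ 280019

ω^(ω + 1) + ω^2·2 + ω·2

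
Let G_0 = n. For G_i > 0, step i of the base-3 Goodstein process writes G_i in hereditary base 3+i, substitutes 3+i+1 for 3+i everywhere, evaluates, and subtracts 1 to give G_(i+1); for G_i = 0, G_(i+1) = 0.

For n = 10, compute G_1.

i=0: 10 = 3^2 + 1 (b=3); 3→4: 4^2 + 1 = 17; 17−1 = 16
i=1: 16 = 4^2 (b=4); 4→5: 5^2 = 25; 25−1 = 24

16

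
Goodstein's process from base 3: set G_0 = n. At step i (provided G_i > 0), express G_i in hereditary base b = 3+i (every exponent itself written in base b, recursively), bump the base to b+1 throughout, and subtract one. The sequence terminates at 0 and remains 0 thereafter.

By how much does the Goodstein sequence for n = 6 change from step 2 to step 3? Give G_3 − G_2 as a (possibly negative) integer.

(0) 6|_3 = 2·3 ↦ 2·4|_4 = 8 ⇒ 7
(1) 7|_4 = 4 + 3 ↦ 5 + 3|_5 = 8 ⇒ 7
(2) 7|_5 = 5 + 2 ↦ 6 + 2|_6 = 8 ⇒ 7

0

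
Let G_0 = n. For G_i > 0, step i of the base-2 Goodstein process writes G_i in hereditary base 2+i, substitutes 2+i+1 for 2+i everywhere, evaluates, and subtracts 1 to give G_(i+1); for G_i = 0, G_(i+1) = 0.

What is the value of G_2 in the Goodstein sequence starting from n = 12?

1065

(0) 12|_2 = 2^(2 + 1) + 2^2 ↦ 3^(3 + 1) + 3^3|_3 = 108 ⇒ 107
(1) 107|_3 = 3^(3 + 1) + 2·3^2 + 2·3 + 2 ↦ 4^(4 + 1) + 2·4^2 + 2·4 + 2|_4 = 1066 ⇒ 1065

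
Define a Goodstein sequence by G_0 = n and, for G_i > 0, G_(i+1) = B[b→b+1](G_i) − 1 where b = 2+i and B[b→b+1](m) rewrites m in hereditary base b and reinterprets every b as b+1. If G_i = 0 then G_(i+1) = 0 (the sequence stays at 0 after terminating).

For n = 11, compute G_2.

base 2: 11 = 2^(2 + 1) + 2 + 1; at 3: 3^(3 + 1) + 3 + 1 = 85; next = 84
base 3: 84 = 3^(3 + 1) + 3; at 4: 4^(4 + 1) + 4 = 1028; next = 1027
base 4: 1027 = 4^(4 + 1) + 3; at 5: 5^(5 + 1) + 3 = 15628; next = 15627

1027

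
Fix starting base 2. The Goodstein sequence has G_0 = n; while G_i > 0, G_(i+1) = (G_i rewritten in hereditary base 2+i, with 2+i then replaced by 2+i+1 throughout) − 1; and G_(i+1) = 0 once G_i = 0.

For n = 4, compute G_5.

109

(0) 4|_2 = 2^2 ↦ 3^3|_3 = 27 ⇒ 26
(1) 26|_3 = 2·3^2 + 2·3 + 2 ↦ 2·4^2 + 2·4 + 2|_4 = 42 ⇒ 41
(2) 41|_4 = 2·4^2 + 2·4 + 1 ↦ 2·5^2 + 2·5 + 1|_5 = 61 ⇒ 60
(3) 60|_5 = 2·5^2 + 2·5 ↦ 2·6^2 + 2·6|_6 = 84 ⇒ 83
(4) 83|_6 = 2·6^2 + 6 + 5 ↦ 2·7^2 + 7 + 5|_7 = 110 ⇒ 109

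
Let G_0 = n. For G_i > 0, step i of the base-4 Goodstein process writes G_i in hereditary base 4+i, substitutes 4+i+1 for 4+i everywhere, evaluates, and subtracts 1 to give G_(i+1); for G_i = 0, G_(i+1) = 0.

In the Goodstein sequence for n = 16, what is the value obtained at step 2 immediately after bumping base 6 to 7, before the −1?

31

G_0=16  [base 4] 4^2  →[4↦5]→  5^2 = 25  −1 ⇒ G_1=24
G_1=24  [base 5] 4·5 + 4  →[5↦6]→  4·6 + 4 = 28  −1 ⇒ G_2=27
G_2=27  [base 6] 4·6 + 3  →[6↦7]→  4·7 + 3 = 31  −1 ⇒ G_3=30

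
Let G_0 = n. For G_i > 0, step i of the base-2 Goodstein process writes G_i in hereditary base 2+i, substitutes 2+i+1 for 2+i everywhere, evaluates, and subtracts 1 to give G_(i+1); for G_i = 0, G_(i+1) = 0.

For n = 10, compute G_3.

10 —HB2→ 2^(2 + 1) + 2 —bump→ 3^(3 + 1) + 3 = 84 —(−1)→ 83
83 —HB3→ 3^(3 + 1) + 2 —bump→ 4^(4 + 1) + 2 = 1026 —(−1)→ 1025
1025 —HB4→ 4^(4 + 1) + 1 —bump→ 5^(5 + 1) + 1 = 15626 —(−1)→ 15625
15625 —HB5→ 5^(5 + 1) —bump→ 6^(6 + 1) = 279936 —(−1)→ 279935

15625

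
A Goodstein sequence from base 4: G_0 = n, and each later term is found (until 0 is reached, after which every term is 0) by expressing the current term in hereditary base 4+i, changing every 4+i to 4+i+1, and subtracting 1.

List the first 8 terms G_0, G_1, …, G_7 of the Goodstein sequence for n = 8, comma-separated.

[0] 8 ≡ 2·4 (base 4). Lift 5: 10. −1: 9.
[1] 9 ≡ 5 + 4 (base 5). Lift 6: 10. −1: 9.
[2] 9 ≡ 6 + 3 (base 6). Lift 7: 10. −1: 9.
[3] 9 ≡ 7 + 2 (base 7). Lift 8: 10. −1: 9.
[4] 9 ≡ 8 + 1 (base 8). Lift 9: 10. −1: 9.
[5] 9 ≡ 9 (base 9). Lift 10: 10. −1: 9.
[6] 9 ≡ 9 (base 10). Lift 11: 9. −1: 8.

8, 9, 9, 9, 9, 9, 9, 8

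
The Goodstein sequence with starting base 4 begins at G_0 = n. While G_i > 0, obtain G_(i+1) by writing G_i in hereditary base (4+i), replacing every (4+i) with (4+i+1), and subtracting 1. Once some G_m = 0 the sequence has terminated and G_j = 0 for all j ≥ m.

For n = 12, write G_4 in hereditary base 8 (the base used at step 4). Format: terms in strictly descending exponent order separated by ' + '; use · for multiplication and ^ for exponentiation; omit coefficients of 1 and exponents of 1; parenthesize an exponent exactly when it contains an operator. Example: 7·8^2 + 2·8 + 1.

G_0 = 12. HB_4(12) = 3·4. Bump = 15. G_1 = 14.
G_1 = 14. HB_5(14) = 2·5 + 4. Bump = 16. G_2 = 15.
G_2 = 15. HB_6(15) = 2·6 + 3. Bump = 17. G_3 = 16.
G_3 = 16. HB_7(16) = 2·7 + 2. Bump = 18. G_4 = 17.

2·8 + 1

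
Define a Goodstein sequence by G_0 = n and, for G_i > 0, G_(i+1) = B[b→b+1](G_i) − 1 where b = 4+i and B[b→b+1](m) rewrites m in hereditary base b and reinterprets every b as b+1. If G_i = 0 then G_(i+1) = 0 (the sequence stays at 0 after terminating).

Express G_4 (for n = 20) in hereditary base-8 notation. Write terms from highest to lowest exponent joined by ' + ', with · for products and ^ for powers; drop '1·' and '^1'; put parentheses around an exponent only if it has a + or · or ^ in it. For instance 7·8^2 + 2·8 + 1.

8^2 + 1

G_0 = 20. HB_4(20) = 4^2 + 4. Bump = 30. G_1 = 29.
G_1 = 29. HB_5(29) = 5^2 + 4. Bump = 40. G_2 = 39.
G_2 = 39. HB_6(39) = 6^2 + 3. Bump = 52. G_3 = 51.
G_3 = 51. HB_7(51) = 7^2 + 2. Bump = 66. G_4 = 65.
G_4 = 65. HB_8(65) = 8^2 + 1. Bump = 82. G_5 = 81.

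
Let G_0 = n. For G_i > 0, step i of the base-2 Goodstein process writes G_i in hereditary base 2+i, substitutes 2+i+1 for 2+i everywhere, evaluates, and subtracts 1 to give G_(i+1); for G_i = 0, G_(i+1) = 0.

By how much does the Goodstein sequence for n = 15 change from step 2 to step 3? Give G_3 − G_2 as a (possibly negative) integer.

i=0: 15 = 2^(2 + 1) + 2^2 + 2 + 1 (b=2); 2→3: 3^(3 + 1) + 3^3 + 3 + 1 = 112; 112−1 = 111
i=1: 111 = 3^(3 + 1) + 3^3 + 3 (b=3); 3→4: 4^(4 + 1) + 4^4 + 4 = 1284; 1284−1 = 1283
i=2: 1283 = 4^(4 + 1) + 4^4 + 3 (b=4); 4→5: 5^(5 + 1) + 5^5 + 3 = 18753; 18753−1 = 18752

17469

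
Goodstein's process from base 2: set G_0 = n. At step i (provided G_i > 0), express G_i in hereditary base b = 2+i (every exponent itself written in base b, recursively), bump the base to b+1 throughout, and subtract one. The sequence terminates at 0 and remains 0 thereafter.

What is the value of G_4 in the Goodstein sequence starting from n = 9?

step 0: 9 = 2^(2 + 1) + 1; sub 3 for 2: 3^(3 + 1) + 1; = 82; G_1 = 82−1 = 81
step 1: 81 = 3^(3 + 1); sub 4 for 3: 4^(4 + 1); = 1024; G_2 = 1024−1 = 1023
step 2: 1023 = 3·4^4 + 3·4^3 + 3·4^2 + 3·4 + 3; sub 5 for 4: 3·5^5 + 3·5^3 + 3·5^2 + 3·5 + 3; = 9843; G_3 = 9843−1 = 9842
step 3: 9842 = 3·5^5 + 3·5^3 + 3·5^2 + 3·5 + 2; sub 6 for 5: 3·6^6 + 3·6^3 + 3·6^2 + 3·6 + 2; = 140744; G_4 = 140744−1 = 140743

140743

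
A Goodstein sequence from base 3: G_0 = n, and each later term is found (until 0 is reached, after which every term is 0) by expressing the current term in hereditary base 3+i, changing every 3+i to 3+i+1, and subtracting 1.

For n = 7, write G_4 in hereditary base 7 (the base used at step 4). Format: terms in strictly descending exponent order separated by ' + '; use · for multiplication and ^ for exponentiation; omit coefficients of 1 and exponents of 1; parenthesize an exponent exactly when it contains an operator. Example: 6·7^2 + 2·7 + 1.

7 + 2

(0) 7|_3 = 2·3 + 1 ↦ 2·4 + 1|_4 = 9 ⇒ 8
(1) 8|_4 = 2·4 ↦ 2·5|_5 = 10 ⇒ 9
(2) 9|_5 = 5 + 4 ↦ 6 + 4|_6 = 10 ⇒ 9
(3) 9|_6 = 6 + 3 ↦ 7 + 3|_7 = 10 ⇒ 9
(4) 9|_7 = 7 + 2 ↦ 8 + 2|_8 = 10 ⇒ 9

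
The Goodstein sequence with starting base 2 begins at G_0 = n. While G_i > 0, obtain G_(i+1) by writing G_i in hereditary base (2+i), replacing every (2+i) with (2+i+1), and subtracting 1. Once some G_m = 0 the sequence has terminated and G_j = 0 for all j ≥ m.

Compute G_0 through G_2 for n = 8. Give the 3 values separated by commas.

8, 80, 553

G_0 = 8. HB_2(8) = 2^(2 + 1). Bump = 81. G_1 = 80.
G_1 = 80. HB_3(80) = 2·3^3 + 2·3^2 + 2·3 + 2. Bump = 554. G_2 = 553.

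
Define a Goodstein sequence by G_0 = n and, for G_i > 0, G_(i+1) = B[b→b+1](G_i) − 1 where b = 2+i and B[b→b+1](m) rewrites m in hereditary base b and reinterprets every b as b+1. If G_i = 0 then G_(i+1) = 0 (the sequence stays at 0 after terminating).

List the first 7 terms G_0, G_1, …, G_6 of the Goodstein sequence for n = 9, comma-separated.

G_0=9  [base 2] 2^(2 + 1) + 1  →[2↦3]→  3^(3 + 1) + 1 = 82  −1 ⇒ G_1=81
G_1=81  [base 3] 3^(3 + 1)  →[3↦4]→  4^(4 + 1) = 1024  −1 ⇒ G_2=1023
G_2=1023  [base 4] 3·4^4 + 3·4^3 + 3·4^2 + 3·4 + 3  →[4↦5]→  3·5^5 + 3·5^3 + 3·5^2 + 3·5 + 3 = 9843  −1 ⇒ G_3=9842
G_3=9842  [base 5] 3·5^5 + 3·5^3 + 3·5^2 + 3·5 + 2  →[5↦6]→  3·6^6 + 3·6^3 + 3·6^2 + 3·6 + 2 = 140744  −1 ⇒ G_4=140743
G_4=140743  [base 6] 3·6^6 + 3·6^3 + 3·6^2 + 3·6 + 1  →[6↦7]→  3·7^7 + 3·7^3 + 3·7^2 + 3·7 + 1 = 2471827  −1 ⇒ G_5=2471826
G_5=2471826  [base 7] 3·7^7 + 3·7^3 + 3·7^2 + 3·7  →[7↦8]→  3·8^8 + 3·8^3 + 3·8^2 + 3·8 = 50333400  −1 ⇒ G_6=50333399

9, 81, 1023, 9842, 140743, 2471826, 50333399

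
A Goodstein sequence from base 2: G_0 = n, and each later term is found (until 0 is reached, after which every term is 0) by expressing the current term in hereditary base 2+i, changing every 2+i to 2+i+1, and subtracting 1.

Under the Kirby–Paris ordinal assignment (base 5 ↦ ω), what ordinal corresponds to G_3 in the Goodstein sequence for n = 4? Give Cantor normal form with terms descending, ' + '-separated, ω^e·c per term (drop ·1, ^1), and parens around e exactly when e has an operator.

ω^2·2 + ω·2

step 0: 4 = 2^2; sub 3 for 2: 3^3; = 27; G_1 = 27−1 = 26
step 1: 26 = 2·3^2 + 2·3 + 2; sub 4 for 3: 2·4^2 + 2·4 + 2; = 42; G_2 = 42−1 = 41
step 2: 41 = 2·4^2 + 2·4 + 1; sub 5 for 4: 2·5^2 + 2·5 + 1; = 61; G_3 = 61−1 = 60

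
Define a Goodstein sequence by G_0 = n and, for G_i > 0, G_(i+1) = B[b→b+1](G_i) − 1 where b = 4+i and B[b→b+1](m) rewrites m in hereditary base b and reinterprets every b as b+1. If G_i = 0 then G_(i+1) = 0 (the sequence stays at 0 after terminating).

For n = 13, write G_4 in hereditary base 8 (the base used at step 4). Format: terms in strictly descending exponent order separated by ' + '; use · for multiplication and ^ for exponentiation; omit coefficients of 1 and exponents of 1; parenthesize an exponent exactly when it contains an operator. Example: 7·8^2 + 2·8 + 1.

2·8 + 3

[0] 13 ≡ 3·4 + 1 (base 4). Lift 5: 16. −1: 15.
[1] 15 ≡ 3·5 (base 5). Lift 6: 18. −1: 17.
[2] 17 ≡ 2·6 + 5 (base 6). Lift 7: 19. −1: 18.
[3] 18 ≡ 2·7 + 4 (base 7). Lift 8: 20. −1: 19.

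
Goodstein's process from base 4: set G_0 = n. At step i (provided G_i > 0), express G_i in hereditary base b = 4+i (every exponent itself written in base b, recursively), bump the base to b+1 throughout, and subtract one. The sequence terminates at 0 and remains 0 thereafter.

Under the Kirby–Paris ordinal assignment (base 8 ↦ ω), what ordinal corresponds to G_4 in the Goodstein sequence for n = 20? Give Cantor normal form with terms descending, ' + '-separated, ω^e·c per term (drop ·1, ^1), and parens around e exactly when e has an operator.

ω^2 + 1

base 4: 20 = 4^2 + 4; at 5: 5^2 + 5 = 30; next = 29
base 5: 29 = 5^2 + 4; at 6: 6^2 + 4 = 40; next = 39
base 6: 39 = 6^2 + 3; at 7: 7^2 + 3 = 52; next = 51
base 7: 51 = 7^2 + 2; at 8: 8^2 + 2 = 66; next = 65
base 8: 65 = 8^2 + 1; at 9: 9^2 + 1 = 82; next = 81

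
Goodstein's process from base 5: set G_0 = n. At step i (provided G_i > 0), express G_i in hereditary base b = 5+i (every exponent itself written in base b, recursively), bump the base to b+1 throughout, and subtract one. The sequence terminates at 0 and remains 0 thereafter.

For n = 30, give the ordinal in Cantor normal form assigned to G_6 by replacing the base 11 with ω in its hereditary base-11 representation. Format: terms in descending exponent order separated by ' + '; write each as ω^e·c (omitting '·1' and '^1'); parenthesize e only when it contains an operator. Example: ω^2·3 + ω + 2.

(0) 30|_5 = 5^2 + 5 ↦ 6^2 + 6|_6 = 42 ⇒ 41
(1) 41|_6 = 6^2 + 5 ↦ 7^2 + 5|_7 = 54 ⇒ 53
(2) 53|_7 = 7^2 + 4 ↦ 8^2 + 4|_8 = 68 ⇒ 67
(3) 67|_8 = 8^2 + 3 ↦ 9^2 + 3|_9 = 84 ⇒ 83
(4) 83|_9 = 9^2 + 2 ↦ 10^2 + 2|_10 = 102 ⇒ 101
(5) 101|_10 = 10^2 + 1 ↦ 11^2 + 1|_11 = 122 ⇒ 121
(6) 121|_11 = 11^2 ↦ 12^2|_12 = 144 ⇒ 143

ω^2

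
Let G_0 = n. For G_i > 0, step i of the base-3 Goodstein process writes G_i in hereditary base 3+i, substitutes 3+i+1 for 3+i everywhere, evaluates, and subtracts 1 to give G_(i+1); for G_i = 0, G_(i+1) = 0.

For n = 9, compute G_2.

G_0 = 9. HB_3(9) = 3^2. Bump = 16. G_1 = 15.
G_1 = 15. HB_4(15) = 3·4 + 3. Bump = 18. G_2 = 17.

17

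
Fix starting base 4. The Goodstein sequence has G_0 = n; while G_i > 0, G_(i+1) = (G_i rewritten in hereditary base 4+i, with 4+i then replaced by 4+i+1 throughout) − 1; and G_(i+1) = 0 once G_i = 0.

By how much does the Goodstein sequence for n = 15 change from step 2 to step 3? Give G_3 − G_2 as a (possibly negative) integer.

2

15 —HB4→ 3·4 + 3 —bump→ 3·5 + 3 = 18 —(−1)→ 17
17 —HB5→ 3·5 + 2 —bump→ 3·6 + 2 = 20 —(−1)→ 19
19 —HB6→ 3·6 + 1 —bump→ 3·7 + 1 = 22 —(−1)→ 21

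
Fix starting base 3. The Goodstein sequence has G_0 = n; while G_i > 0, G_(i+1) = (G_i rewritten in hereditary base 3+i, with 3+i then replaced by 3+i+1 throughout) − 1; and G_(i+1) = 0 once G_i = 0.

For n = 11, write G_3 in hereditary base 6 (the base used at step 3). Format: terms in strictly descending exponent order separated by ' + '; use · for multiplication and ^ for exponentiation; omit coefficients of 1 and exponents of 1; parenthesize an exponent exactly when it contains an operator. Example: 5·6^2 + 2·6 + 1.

(0) 11|_3 = 3^2 + 2 ↦ 4^2 + 2|_4 = 18 ⇒ 17
(1) 17|_4 = 4^2 + 1 ↦ 5^2 + 1|_5 = 26 ⇒ 25
(2) 25|_5 = 5^2 ↦ 6^2|_6 = 36 ⇒ 35
(3) 35|_6 = 5·6 + 5 ↦ 5·7 + 5|_7 = 40 ⇒ 39

5·6 + 5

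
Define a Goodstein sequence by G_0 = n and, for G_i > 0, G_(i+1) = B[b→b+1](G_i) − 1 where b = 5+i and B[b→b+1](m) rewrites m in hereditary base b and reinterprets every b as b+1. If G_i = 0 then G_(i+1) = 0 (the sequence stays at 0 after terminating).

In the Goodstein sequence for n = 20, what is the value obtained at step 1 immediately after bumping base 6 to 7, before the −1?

step 0: 20 = 4·5; sub 6 for 5: 4·6; = 24; G_1 = 24−1 = 23
step 1: 23 = 3·6 + 5; sub 7 for 6: 3·7 + 5; = 26; G_2 = 26−1 = 25

26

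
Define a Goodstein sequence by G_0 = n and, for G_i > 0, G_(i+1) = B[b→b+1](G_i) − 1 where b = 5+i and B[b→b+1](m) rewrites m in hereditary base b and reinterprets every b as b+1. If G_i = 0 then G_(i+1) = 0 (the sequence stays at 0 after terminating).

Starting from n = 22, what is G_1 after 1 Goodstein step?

(0) 22|_5 = 4·5 + 2 ↦ 4·6 + 2|_6 = 26 ⇒ 25
(1) 25|_6 = 4·6 + 1 ↦ 4·7 + 1|_7 = 29 ⇒ 28

25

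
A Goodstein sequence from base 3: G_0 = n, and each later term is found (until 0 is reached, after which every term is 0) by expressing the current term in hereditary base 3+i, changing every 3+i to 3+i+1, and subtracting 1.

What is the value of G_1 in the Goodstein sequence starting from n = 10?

G_0=10  [base 3] 3^2 + 1  →[3↦4]→  4^2 + 1 = 17  −1 ⇒ G_1=16
G_1=16  [base 4] 4^2  →[4↦5]→  5^2 = 25  −1 ⇒ G_2=24

16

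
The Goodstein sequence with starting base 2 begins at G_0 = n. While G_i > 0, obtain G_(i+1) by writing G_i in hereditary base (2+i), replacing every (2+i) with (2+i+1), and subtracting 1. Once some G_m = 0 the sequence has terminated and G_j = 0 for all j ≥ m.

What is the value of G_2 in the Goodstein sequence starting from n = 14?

1281

step 0: 14 = 2^(2 + 1) + 2^2 + 2; sub 3 for 2: 3^(3 + 1) + 3^3 + 3; = 111; G_1 = 111−1 = 110
step 1: 110 = 3^(3 + 1) + 3^3 + 2; sub 4 for 3: 4^(4 + 1) + 4^4 + 2; = 1282; G_2 = 1282−1 = 1281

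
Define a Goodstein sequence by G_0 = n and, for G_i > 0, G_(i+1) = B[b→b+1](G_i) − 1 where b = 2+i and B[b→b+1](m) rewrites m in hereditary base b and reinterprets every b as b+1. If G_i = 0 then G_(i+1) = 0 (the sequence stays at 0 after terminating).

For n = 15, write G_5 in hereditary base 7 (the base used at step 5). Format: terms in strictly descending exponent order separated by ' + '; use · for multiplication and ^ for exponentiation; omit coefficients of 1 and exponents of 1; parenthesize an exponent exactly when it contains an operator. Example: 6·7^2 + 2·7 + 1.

[0] 15 ≡ 2^(2 + 1) + 2^2 + 2 + 1 (base 2). Lift 3: 112. −1: 111.
[1] 111 ≡ 3^(3 + 1) + 3^3 + 3 (base 3). Lift 4: 1284. −1: 1283.
[2] 1283 ≡ 4^(4 + 1) + 4^4 + 3 (base 4). Lift 5: 18753. −1: 18752.
[3] 18752 ≡ 5^(5 + 1) + 5^5 + 2 (base 5). Lift 6: 326594. −1: 326593.
[4] 326593 ≡ 6^(6 + 1) + 6^6 + 1 (base 6). Lift 7: 6588345. −1: 6588344.
[5] 6588344 ≡ 7^(7 + 1) + 7^7 (base 7). Lift 8: 150994944. −1: 150994943.

7^(7 + 1) + 7^7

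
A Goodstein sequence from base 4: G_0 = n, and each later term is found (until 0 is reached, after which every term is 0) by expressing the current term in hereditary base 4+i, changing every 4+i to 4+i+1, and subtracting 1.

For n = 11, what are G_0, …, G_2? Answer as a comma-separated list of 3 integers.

(0) 11|_4 = 2·4 + 3 ↦ 2·5 + 3|_5 = 13 ⇒ 12
(1) 12|_5 = 2·5 + 2 ↦ 2·6 + 2|_6 = 14 ⇒ 13

11, 12, 13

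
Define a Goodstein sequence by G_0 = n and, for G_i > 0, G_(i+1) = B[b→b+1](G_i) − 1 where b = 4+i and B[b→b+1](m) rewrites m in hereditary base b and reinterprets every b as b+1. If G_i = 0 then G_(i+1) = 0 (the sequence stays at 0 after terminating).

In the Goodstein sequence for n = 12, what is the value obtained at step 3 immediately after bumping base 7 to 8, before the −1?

18

G_0 = 12. HB_4(12) = 3·4. Bump = 15. G_1 = 14.
G_1 = 14. HB_5(14) = 2·5 + 4. Bump = 16. G_2 = 15.
G_2 = 15. HB_6(15) = 2·6 + 3. Bump = 17. G_3 = 16.
G_3 = 16. HB_7(16) = 2·7 + 2. Bump = 18. G_4 = 17.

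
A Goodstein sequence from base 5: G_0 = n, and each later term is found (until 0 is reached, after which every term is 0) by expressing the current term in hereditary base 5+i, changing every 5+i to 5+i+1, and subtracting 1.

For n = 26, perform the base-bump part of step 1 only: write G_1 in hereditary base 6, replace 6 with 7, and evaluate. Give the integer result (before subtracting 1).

49

[0] 26 ≡ 5^2 + 1 (base 5). Lift 6: 37. −1: 36.
[1] 36 ≡ 6^2 (base 6). Lift 7: 49. −1: 48.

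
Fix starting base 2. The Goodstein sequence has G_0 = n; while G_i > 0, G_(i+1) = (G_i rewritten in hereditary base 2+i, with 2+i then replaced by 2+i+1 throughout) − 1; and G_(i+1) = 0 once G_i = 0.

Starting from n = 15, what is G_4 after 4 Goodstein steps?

326593

15 —HB2→ 2^(2 + 1) + 2^2 + 2 + 1 —bump→ 3^(3 + 1) + 3^3 + 3 + 1 = 112 —(−1)→ 111
111 —HB3→ 3^(3 + 1) + 3^3 + 3 —bump→ 4^(4 + 1) + 4^4 + 4 = 1284 —(−1)→ 1283
1283 —HB4→ 4^(4 + 1) + 4^4 + 3 —bump→ 5^(5 + 1) + 5^5 + 3 = 18753 —(−1)→ 18752
18752 —HB5→ 5^(5 + 1) + 5^5 + 2 —bump→ 6^(6 + 1) + 6^6 + 2 = 326594 —(−1)→ 326593
326593 —HB6→ 6^(6 + 1) + 6^6 + 1 —bump→ 7^(7 + 1) + 7^7 + 1 = 6588345 —(−1)→ 6588344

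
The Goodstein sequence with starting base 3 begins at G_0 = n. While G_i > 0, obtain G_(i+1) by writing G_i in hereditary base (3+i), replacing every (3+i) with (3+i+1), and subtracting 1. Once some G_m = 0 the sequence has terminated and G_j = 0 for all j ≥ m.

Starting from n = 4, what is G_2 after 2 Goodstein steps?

G_0 = 4. HB_3(4) = 3 + 1. Bump = 5. G_1 = 4.
G_1 = 4. HB_4(4) = 4. Bump = 5. G_2 = 4.
G_2 = 4. HB_5(4) = 4. Bump = 4. G_3 = 3.

4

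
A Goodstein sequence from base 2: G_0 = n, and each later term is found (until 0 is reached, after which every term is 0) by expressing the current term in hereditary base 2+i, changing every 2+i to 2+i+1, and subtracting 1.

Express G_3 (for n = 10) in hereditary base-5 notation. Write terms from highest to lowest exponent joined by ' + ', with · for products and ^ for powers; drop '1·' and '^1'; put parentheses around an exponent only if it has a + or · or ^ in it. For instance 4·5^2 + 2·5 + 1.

5^(5 + 1)

i=0: 10 = 2^(2 + 1) + 2 (b=2); 2→3: 3^(3 + 1) + 3 = 84; 84−1 = 83
i=1: 83 = 3^(3 + 1) + 2 (b=3); 3→4: 4^(4 + 1) + 2 = 1026; 1026−1 = 1025
i=2: 1025 = 4^(4 + 1) + 1 (b=4); 4→5: 5^(5 + 1) + 1 = 15626; 15626−1 = 15625
i=3: 15625 = 5^(5 + 1) (b=5); 5→6: 6^(6 + 1) = 279936; 279936−1 = 279935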